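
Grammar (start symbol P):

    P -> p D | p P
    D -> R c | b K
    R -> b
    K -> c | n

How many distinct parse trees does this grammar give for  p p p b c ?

Parse trees for p p p b c:
  [P p [P p [P p [D [R b] c]]]]
  [P p [P p [P p [D b [K c]]]]]

2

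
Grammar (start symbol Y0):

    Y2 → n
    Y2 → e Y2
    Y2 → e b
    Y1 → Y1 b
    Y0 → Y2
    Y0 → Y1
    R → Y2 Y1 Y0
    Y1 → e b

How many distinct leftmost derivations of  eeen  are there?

1

Parse trees for eeen:
  [Y0 [Y2 e [Y2 e [Y2 e [Y2 n]]]]]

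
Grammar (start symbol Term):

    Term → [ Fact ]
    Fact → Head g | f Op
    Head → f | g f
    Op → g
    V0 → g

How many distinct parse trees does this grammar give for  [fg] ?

2

Parse trees for [fg]:
  [Term [ [Fact [Head f] g] ]]
  [Term [ [Fact f [Op g]] ]]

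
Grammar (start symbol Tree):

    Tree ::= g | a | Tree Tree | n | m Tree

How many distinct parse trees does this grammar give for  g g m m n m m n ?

Parse trees for g g m m n m m n (showing first 6 of 9):
  [Tree [Tree g] [Tree [Tree g] [Tree [Tree m [Tree m [Tree n]]] [Tree m [Tree m [Tree n]]]]]]
  [Tree [Tree g] [Tree [Tree g] [Tree m [Tree [Tree m [Tree n]] [Tree m [Tree m [Tree n]]]]]]]
  [Tree [Tree g] [Tree [Tree g] [Tree m [Tree m [Tree [Tree n] [Tree m [Tree m [Tree n]]]]]]]]
  [Tree [Tree g] [Tree [Tree [Tree g] [Tree m [Tree m [Tree n]]]] [Tree m [Tree m [Tree n]]]]]
  [Tree [Tree [Tree g] [Tree g]] [Tree [Tree m [Tree m [Tree n]]] [Tree m [Tree m [Tree n]]]]]
  [Tree [Tree [Tree g] [Tree g]] [Tree m [Tree [Tree m [Tree n]] [Tree m [Tree m [Tree n]]]]]]

9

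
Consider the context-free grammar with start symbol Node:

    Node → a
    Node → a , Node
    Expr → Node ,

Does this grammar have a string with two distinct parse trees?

Unambiguous

(Expr is unreachable from Node, so its rules don't affect L(Node).) Right-recursive list with a separator: after each atom, whether the separator follows determines the rule. One parse per string.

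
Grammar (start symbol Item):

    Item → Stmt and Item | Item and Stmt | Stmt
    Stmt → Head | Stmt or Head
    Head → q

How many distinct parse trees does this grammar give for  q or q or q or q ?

Parse trees for q or q or q or q:
  [Item [Stmt [Stmt [Stmt [Stmt [Head q]] or [Head q]] or [Head q]] or [Head q]]]

1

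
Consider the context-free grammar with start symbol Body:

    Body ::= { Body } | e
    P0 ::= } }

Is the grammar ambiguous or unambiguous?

Unambiguous

(P0 is unreachable from Body, so its rules don't affect L(Body).) Each string is a nest of matched brackets around a single atom. An opening bracket forces the recursive rule; an atom forces the base rule.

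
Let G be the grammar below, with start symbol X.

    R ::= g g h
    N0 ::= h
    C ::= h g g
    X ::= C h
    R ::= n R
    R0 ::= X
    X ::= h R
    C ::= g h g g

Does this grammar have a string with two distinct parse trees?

Ambiguous

Witness: h g g h

Derivation 1: X ⇒ C h ⇒ h g g h
Derivation 2: X ⇒ h R ⇒ h g g h

Two distinct leftmost derivations for the same string.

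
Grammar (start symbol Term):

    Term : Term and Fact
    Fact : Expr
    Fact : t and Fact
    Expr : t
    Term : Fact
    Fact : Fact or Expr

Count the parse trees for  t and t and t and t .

Parse trees for t and t and t and t:
  [Term [Term [Fact [Expr t]]] and [Fact t and [Fact t and [Fact [Expr t]]]]]
  [Term [Term [Term [Fact [Expr t]]] and [Fact [Expr t]]] and [Fact t and [Fact [Expr t]]]]
  [Term [Term [Fact t and [Fact [Expr t]]]] and [Fact t and [Fact [Expr t]]]]
  [Term [Term [Term [Fact [Expr t]]] and [Fact t and [Fact [Expr t]]]] and [Fact [Expr t]]]
  [Term [Term [Term [Term [Fact [Expr t]]] and [Fact [Expr t]]] and [Fact [Expr t]]] and [Fact [Expr t]]]
  [Term [Term [Term [Fact t and [Fact [Expr t]]]] and [Fact [Expr t]]] and [Fact [Expr t]]]
  [Term [Term [Fact t and [Fact t and [Fact [Expr t]]]]] and [Fact [Expr t]]]
  [Term [Fact t and [Fact t and [Fact t and [Fact [Expr t]]]]]]

8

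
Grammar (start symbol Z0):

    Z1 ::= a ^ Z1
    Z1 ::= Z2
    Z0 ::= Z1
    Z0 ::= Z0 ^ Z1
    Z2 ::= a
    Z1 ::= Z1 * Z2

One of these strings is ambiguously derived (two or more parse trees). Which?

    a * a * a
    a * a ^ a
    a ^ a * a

a * a * a: 1 tree
a * a ^ a: 1 tree
a ^ a * a: 3 trees

a ^ a * a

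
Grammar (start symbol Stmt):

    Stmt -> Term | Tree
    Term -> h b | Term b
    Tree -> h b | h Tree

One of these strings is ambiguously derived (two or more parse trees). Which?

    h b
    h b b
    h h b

h b

h b: 2 trees
h b b: 1 tree
h h b: 1 tree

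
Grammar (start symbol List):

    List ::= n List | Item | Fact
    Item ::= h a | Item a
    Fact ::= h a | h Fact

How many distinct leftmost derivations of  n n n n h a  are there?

2

Parse trees for n n n n h a:
  [List n [List n [List n [List n [List [Item h a]]]]]]
  [List n [List n [List n [List n [List [Fact h a]]]]]]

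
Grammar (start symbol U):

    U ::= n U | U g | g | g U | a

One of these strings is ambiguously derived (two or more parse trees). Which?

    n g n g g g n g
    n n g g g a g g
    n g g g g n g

n g n g g g n g: 1 tree
n n g g g a g g: 21 trees
n g g g g n g: 1 tree

n n g g g a g g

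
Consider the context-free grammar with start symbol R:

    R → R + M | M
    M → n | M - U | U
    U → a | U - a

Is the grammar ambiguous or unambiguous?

Witness: a - a

Derivation 1: R ⇒ M ⇒ M - U ⇒ U - U ⇒ a - U ⇒ a - a
Derivation 2: R ⇒ M ⇒ U ⇒ U - a ⇒ a - a

Two distinct leftmost derivations for the same string.

Ambiguous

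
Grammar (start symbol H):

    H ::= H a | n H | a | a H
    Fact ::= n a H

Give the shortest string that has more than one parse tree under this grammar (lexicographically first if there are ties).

length 1: no string has ≥2 trees
length 2: a a has 2 parse trees

Two derivations of a a:
  H ⇒ H a ⇒ a a
  H ⇒ a H ⇒ a a

a a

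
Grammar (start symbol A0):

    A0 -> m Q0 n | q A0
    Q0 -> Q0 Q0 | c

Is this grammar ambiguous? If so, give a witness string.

Ambiguous

Witness: m c c c n

Derivation 1: A0 ⇒ m Q0 n ⇒ m Q0 Q0 n ⇒ m Q0 Q0 Q0 n ⇒ m c Q0 Q0 n ⇒ m c c Q0 n ⇒ m c c c n
Derivation 2: A0 ⇒ m Q0 n ⇒ m Q0 Q0 n ⇒ m c Q0 n ⇒ m c Q0 Q0 n ⇒ m c c Q0 n ⇒ m c c c n

Two distinct leftmost derivations for the same string.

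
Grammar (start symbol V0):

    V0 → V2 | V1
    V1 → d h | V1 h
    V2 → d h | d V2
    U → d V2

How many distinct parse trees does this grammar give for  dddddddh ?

1

Parse trees for dddddddh:
  [V0 [V2 d [V2 d [V2 d [V2 d [V2 d [V2 d [V2 d h]]]]]]]]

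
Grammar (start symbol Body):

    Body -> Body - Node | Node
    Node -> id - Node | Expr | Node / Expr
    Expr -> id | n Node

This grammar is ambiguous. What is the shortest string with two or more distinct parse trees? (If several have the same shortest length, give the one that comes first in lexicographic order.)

length 1: no string has ≥2 trees
length 2: no string has ≥2 trees
length 3: id - id has 2 parse trees

Two derivations of id - id:
  Body ⇒ Body - Node ⇒ Node - Node ⇒ Expr - Node ⇒ id - Node ⇒ id - Expr ⇒ id - id
  Body ⇒ Node ⇒ id - Node ⇒ id - Expr ⇒ id - id

id - id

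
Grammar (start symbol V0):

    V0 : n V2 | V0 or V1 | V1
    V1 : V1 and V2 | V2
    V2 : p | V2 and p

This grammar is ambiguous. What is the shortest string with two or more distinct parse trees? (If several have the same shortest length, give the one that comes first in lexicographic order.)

length 1: no string has ≥2 trees
length 2: no string has ≥2 trees
length 3: p and p has 2 parse trees

Two derivations of p and p:
  V0 ⇒ V1 ⇒ V1 and V2 ⇒ V2 and V2 ⇒ p and V2 ⇒ p and p
  V0 ⇒ V1 ⇒ V2 ⇒ V2 and p ⇒ p and p

p and p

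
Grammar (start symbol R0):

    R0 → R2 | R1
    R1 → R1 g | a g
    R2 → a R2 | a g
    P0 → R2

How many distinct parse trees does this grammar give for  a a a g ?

1

Parse trees for a a a g:
  [R0 [R2 a [R2 a [R2 a g]]]]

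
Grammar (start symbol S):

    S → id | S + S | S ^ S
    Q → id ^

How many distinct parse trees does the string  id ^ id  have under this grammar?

Parse trees for id ^ id:
  [S [S id] ^ [S id]]

1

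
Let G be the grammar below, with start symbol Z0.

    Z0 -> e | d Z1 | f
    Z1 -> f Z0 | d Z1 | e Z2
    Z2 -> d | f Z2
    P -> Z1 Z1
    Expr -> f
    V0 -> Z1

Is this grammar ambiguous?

Unambiguous

Only Z0, Z1, Z2 are reachable from Z0; ignoring the rest: The reachable rules are right-linear with at most one rule per (nonterminal, next-terminal) pair. Each input token forces the next rule, so parsing is deterministic.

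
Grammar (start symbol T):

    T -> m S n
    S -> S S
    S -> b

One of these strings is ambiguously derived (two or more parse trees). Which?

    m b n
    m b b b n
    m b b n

m b b b n

m b n: 1 tree
m b b b n: 2 trees
m b b n: 1 tree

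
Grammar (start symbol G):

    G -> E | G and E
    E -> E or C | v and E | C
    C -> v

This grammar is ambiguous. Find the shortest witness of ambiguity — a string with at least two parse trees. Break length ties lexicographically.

v and v

length 1: no string has ≥2 trees
length 3: v and v has 2 parse trees

Two derivations of v and v:
  G ⇒ E ⇒ v and E ⇒ v and C ⇒ v and v
  G ⇒ G and E ⇒ E and E ⇒ C and E ⇒ v and E ⇒ v and C ⇒ v and v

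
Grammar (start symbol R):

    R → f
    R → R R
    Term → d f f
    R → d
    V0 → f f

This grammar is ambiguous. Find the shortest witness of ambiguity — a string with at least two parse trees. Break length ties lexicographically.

d d d

length 1: no string has ≥2 trees
length 2: no string has ≥2 trees
length 3: d d d has 2 parse trees

Two derivations of d d d:
  R ⇒ R R ⇒ R R R ⇒ d R R ⇒ d d R ⇒ d d d
  R ⇒ R R ⇒ d R ⇒ d R R ⇒ d d R ⇒ d d d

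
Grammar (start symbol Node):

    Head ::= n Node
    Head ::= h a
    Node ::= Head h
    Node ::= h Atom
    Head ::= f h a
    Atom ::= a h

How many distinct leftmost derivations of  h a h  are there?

2

Parse trees for h a h:
  [Node [Head h a] h]
  [Node h [Atom a h]]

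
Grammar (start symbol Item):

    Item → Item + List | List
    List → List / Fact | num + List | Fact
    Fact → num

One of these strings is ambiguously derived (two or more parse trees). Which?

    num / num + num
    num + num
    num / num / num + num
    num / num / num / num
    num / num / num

num + num

num / num + num: 1 tree
num + num: 2 trees
num / num / num + num: 1 tree
num / num / num / num: 1 tree
num / num / num: 1 tree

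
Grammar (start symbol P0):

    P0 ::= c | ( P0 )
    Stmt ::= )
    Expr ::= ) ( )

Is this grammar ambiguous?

(Stmt, Expr are unreachable from P0, so their rules don't affect L(P0).) Each string is a nest of matched brackets around a single atom. An opening bracket forces the recursive rule; an atom forces the base rule.

Unambiguous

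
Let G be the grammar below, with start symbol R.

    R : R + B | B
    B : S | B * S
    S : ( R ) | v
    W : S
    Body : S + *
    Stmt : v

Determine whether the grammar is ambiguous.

Unambiguous

(W, Body, Stmt are unreachable from R, so their rules don't affect L(R).) R → R + B | B  ;  B → B * S | S  — a left-associative chain with S at the bottom. Each string factors uniquely by precedence.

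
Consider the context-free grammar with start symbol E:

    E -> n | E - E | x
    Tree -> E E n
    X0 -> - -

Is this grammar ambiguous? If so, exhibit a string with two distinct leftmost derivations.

Ambiguous

Witness: n - n - n

Derivation 1: E ⇒ E - E ⇒ n - E ⇒ n - E - E ⇒ n - n - E ⇒ n - n - n
Derivation 2: E ⇒ E - E ⇒ E - E - E ⇒ n - E - E ⇒ n - n - E ⇒ n - n - n

Two distinct leftmost derivations for the same string.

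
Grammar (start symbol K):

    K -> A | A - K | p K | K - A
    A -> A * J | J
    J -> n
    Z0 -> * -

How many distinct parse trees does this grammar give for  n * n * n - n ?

Parse trees for n * n * n - n:
  [K [A [A [A [J n]] * [J n]] * [J n]] - [K [A [J n]]]]
  [K [K [A [A [A [J n]] * [J n]] * [J n]]] - [A [J n]]]

2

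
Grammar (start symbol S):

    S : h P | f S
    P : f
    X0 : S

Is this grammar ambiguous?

Unambiguous

Only S, P are reachable from S; ignoring the rest: The reachable rules are right-linear with at most one rule per (nonterminal, next-terminal) pair. Each input token forces the next rule, so parsing is deterministic.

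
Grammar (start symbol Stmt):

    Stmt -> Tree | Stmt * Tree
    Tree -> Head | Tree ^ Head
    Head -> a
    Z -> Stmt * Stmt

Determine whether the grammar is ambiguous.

Unambiguous

Only Stmt, Tree, Head are reachable from Stmt; ignoring the rest: The grammar is stratified — Stmt handles '*' (left-recursive), Tree handles '^', Head atoms. Each operator has a fixed associativity and precedence level, so every string has one parse.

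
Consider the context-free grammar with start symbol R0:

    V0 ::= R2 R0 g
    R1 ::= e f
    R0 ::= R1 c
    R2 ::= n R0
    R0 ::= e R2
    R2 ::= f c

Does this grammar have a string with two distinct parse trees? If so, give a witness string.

Ambiguous

Witness: e f c

Derivation 1: R0 ⇒ R1 c ⇒ e f c
Derivation 2: R0 ⇒ e R2 ⇒ e f c

Two distinct leftmost derivations for the same string.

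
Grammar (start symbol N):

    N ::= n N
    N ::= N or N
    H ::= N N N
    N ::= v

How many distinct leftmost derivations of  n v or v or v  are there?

5

Parse trees for n v or v or v:
  [N n [N [N v] or [N [N v] or [N v]]]]
  [N n [N [N [N v] or [N v]] or [N v]]]
  [N [N n [N v]] or [N [N v] or [N v]]]
  [N [N n [N [N v] or [N v]]] or [N v]]
  [N [N [N n [N v]] or [N v]] or [N v]]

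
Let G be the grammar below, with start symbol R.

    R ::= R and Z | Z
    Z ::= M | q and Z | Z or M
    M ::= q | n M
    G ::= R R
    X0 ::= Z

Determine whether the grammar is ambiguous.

Ambiguous

Witness: q and q

Derivation 1: R ⇒ R and Z ⇒ Z and Z ⇒ M and Z ⇒ q and Z ⇒ q and M ⇒ q and q
Derivation 2: R ⇒ Z ⇒ q and Z ⇒ q and M ⇒ q and q

Two distinct leftmost derivations for the same string.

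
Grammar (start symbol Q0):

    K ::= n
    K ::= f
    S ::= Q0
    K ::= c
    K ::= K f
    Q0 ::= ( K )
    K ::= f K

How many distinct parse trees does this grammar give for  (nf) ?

1

Parse trees for (nf):
  [Q0 ( [K [K n] f] )]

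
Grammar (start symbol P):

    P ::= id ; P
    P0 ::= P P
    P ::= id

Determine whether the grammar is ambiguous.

Unambiguous

Only P is reachable from P; ignoring the rest: Right-recursive list with a separator: after each atom, whether the separator follows determines the rule. One parse per string.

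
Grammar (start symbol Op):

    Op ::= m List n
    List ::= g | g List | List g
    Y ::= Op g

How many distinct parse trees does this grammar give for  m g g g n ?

Parse trees for m g g g n:
  [Op m [List g [List g [List g]]] n]
  [Op m [List g [List [List g] g]] n]
  [Op m [List [List g [List g]] g] n]
  [Op m [List [List [List g] g] g] n]

4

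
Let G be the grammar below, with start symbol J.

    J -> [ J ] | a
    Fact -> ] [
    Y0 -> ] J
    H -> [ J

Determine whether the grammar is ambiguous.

Unambiguous

(Fact, Y0, H are unreachable from J, so their rules don't affect L(J).) Each string is a nest of matched brackets around a single atom. An opening bracket forces the recursive rule; an atom forces the base rule.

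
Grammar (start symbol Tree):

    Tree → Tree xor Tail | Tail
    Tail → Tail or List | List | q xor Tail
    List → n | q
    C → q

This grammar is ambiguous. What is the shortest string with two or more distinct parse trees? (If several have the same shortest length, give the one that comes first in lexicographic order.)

length 1: no string has ≥2 trees
length 3: q xor n has 2 parse trees

Two derivations of q xor n:
  Tree ⇒ Tree xor Tail ⇒ Tail xor Tail ⇒ List xor Tail ⇒ q xor Tail ⇒ q xor List ⇒ q xor n
  Tree ⇒ Tail ⇒ q xor Tail ⇒ q xor List ⇒ q xor n

q xor n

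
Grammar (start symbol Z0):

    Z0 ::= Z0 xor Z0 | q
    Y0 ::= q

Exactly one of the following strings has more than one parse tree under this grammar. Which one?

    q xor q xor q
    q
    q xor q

q xor q xor q

q xor q xor q: 2 trees
q: 1 tree
q xor q: 1 tree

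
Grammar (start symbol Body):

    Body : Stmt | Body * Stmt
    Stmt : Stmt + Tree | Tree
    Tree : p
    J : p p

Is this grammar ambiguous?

Unambiguous

Only Body, Stmt, Tree are reachable from Body; ignoring the rest: Body → Body * Stmt | Stmt  ;  Stmt → Stmt + Tree | Tree  — a left-associative chain with Tree at the bottom. Each string factors uniquely by precedence.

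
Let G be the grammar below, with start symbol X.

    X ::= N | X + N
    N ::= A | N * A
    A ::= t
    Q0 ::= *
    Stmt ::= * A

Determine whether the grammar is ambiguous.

(Q0, Stmt are unreachable from X, so their rules don't affect L(X).) This is a standard precedence ladder (X over N over A), with each level left-recursive on its own operator ('+' at X, '*' at N). That structure is LR(1), hence unambiguous.

Unambiguous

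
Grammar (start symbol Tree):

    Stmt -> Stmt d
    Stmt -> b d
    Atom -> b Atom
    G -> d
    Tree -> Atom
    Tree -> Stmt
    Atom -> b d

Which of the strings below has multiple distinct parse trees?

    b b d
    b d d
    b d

b b d: 1 tree
b d d: 1 tree
b d: 2 trees

b d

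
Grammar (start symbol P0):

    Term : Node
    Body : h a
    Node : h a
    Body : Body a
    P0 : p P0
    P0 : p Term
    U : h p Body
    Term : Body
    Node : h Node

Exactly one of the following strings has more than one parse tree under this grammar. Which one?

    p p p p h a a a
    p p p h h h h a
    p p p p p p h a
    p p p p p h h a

p p p p p p h a

p p p p h a a a: 1 tree
p p p h h h h a: 1 tree
p p p p p p h a: 2 trees
p p p p p h h a: 1 tree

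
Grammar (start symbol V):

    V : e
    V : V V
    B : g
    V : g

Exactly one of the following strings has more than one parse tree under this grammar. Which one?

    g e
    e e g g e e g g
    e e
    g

e e g g e e g g

g e: 1 tree
e e g g e e g g: 429 trees
e e: 1 tree
g: 1 tree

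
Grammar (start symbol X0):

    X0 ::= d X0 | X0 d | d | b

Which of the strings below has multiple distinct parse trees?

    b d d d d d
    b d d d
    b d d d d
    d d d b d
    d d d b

d d d b d

b d d d d d: 1 tree
b d d d: 1 tree
b d d d d: 1 tree
d d d b d: 4 trees
d d d b: 1 tree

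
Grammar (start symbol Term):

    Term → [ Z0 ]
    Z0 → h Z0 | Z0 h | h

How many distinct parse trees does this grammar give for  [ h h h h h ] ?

Parse trees for [ h h h h h ] (showing first 6 of 16):
  [Term [ [Z0 h [Z0 h [Z0 h [Z0 h [Z0 h]]]]] ]]
  [Term [ [Z0 h [Z0 h [Z0 h [Z0 [Z0 h] h]]]] ]]
  [Term [ [Z0 h [Z0 h [Z0 [Z0 h [Z0 h]] h]]] ]]
  [Term [ [Z0 h [Z0 h [Z0 [Z0 [Z0 h] h] h]]] ]]
  [Term [ [Z0 h [Z0 [Z0 h [Z0 h [Z0 h]]] h]] ]]
  [Term [ [Z0 h [Z0 [Z0 h [Z0 [Z0 h] h]] h]] ]]

16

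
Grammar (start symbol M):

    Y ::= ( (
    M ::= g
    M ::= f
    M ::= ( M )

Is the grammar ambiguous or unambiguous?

Only M is reachable from M; ignoring the rest: Each string is a nest of matched brackets around a single atom. An opening bracket forces the recursive rule; an atom forces the base rule.

Unambiguous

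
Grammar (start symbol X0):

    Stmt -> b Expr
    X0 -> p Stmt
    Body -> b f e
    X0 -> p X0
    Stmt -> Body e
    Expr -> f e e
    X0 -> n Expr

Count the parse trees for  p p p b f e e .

Parse trees for p p p b f e e:
  [X0 p [X0 p [X0 p [Stmt b [Expr f e e]]]]]
  [X0 p [X0 p [X0 p [Stmt [Body b f e] e]]]]

2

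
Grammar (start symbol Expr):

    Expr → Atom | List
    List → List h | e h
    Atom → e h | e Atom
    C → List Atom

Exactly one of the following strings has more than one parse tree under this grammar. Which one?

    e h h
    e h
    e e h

e h

e h h: 1 tree
e h: 2 trees
e e h: 1 tree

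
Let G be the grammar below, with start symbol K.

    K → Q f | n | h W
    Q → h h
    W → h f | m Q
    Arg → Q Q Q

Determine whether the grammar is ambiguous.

Ambiguous

Witness: h h f

Derivation 1: K ⇒ Q f ⇒ h h f
Derivation 2: K ⇒ h W ⇒ h h f

Two distinct leftmost derivations for the same string.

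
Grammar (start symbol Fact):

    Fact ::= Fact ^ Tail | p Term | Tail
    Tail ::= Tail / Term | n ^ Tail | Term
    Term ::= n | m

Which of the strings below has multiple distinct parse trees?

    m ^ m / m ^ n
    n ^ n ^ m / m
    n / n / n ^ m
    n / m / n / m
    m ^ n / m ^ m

n ^ n ^ m / m

m ^ m / m ^ n: 1 tree
n ^ n ^ m / m: 7 trees
n / n / n ^ m: 1 tree
n / m / n / m: 1 tree
m ^ n / m ^ m: 1 tree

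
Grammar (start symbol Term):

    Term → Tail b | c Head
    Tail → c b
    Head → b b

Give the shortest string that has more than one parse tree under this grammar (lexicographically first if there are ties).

length 3: c b b has 2 parse trees

Two derivations of c b b:
  Term ⇒ Tail b ⇒ c b b
  Term ⇒ c Head ⇒ c b b

c b b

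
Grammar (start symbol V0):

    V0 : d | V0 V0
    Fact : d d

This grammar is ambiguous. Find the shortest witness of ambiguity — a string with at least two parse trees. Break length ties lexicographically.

d d d

length 1: no string has ≥2 trees
length 2: no string has ≥2 trees
length 3: d d d has 2 parse trees

Two derivations of d d d:
  V0 ⇒ V0 V0 ⇒ d V0 ⇒ d V0 V0 ⇒ d d V0 ⇒ d d d
  V0 ⇒ V0 V0 ⇒ V0 V0 V0 ⇒ d V0 V0 ⇒ d d V0 ⇒ d d d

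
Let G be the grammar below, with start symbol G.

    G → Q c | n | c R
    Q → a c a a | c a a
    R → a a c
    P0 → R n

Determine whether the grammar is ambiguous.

Ambiguous

Witness: c a a c

Derivation 1: G ⇒ Q c ⇒ c a a c
Derivation 2: G ⇒ c R ⇒ c a a c

Two distinct leftmost derivations for the same string.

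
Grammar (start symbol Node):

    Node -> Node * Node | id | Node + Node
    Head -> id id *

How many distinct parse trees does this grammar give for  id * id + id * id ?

5

Parse trees for id * id + id * id:
  [Node [Node id] * [Node [Node [Node id] + [Node id]] * [Node id]]]
  [Node [Node id] * [Node [Node id] + [Node [Node id] * [Node id]]]]
  [Node [Node [Node id] * [Node [Node id] + [Node id]]] * [Node id]]
  [Node [Node [Node [Node id] * [Node id]] + [Node id]] * [Node id]]
  [Node [Node [Node id] * [Node id]] + [Node [Node id] * [Node id]]]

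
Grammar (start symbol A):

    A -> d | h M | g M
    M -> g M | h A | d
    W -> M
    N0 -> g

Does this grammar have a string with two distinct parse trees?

Only A, M are reachable from A; ignoring the rest: Restricted to the reachable nonterminals, every rule has the form A → t or A → t B, and no two rules for the same A share a first terminal. The grammar encodes a DFA — one run per string.

Unambiguous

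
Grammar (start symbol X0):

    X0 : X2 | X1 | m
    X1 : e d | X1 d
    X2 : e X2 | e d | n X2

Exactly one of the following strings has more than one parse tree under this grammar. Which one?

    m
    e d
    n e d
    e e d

m: 1 tree
e d: 2 trees
n e d: 1 tree
e e d: 1 tree

e d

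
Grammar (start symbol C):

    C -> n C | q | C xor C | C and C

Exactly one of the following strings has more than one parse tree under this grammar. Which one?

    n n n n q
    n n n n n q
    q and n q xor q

n n n n q: 1 tree
n n n n n q: 1 tree
q and n q xor q: 3 trees

q and n q xor q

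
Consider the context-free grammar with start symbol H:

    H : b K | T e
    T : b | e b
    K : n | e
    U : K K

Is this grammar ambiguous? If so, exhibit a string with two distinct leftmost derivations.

Ambiguous

Witness: b e

Derivation 1: H ⇒ b K ⇒ b e
Derivation 2: H ⇒ T e ⇒ b e

Two distinct leftmost derivations for the same string.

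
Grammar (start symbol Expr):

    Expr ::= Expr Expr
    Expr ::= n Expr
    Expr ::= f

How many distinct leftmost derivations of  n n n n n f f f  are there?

27

Parse trees for n n n n n f f f (showing first 6 of 27):
  [Expr [Expr n [Expr n [Expr n [Expr n [Expr n [Expr f]]]]]] [Expr [Expr f] [Expr f]]]
  [Expr [Expr [Expr n [Expr n [Expr n [Expr n [Expr n [Expr f]]]]]] [Expr f]] [Expr f]]
  [Expr [Expr n [Expr [Expr n [Expr n [Expr n [Expr n [Expr f]]]]] [Expr f]]] [Expr f]]
  [Expr [Expr n [Expr n [Expr [Expr n [Expr n [Expr n [Expr f]]]] [Expr f]]]] [Expr f]]
  [Expr [Expr n [Expr n [Expr n [Expr [Expr n [Expr n [Expr f]]] [Expr f]]]]] [Expr f]]
  [Expr [Expr n [Expr n [Expr n [Expr n [Expr [Expr n [Expr f]] [Expr f]]]]]] [Expr f]]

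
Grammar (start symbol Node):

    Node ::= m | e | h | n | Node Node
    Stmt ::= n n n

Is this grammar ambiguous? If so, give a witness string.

Witness: e e e

Derivation 1: Node ⇒ Node Node ⇒ e Node ⇒ e Node Node ⇒ e e Node ⇒ e e e
Derivation 2: Node ⇒ Node Node ⇒ Node Node Node ⇒ e Node Node ⇒ e e Node ⇒ e e e

Two distinct leftmost derivations for the same string.

Ambiguous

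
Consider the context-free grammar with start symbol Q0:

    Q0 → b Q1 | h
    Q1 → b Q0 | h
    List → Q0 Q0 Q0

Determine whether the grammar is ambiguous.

Only Q0, Q1 are reachable from Q0; ignoring the rest: Restricted to the reachable nonterminals, every rule has the form A → t or A → t B, and no two rules for the same A share a first terminal. The grammar encodes a DFA — one run per string.

Unambiguous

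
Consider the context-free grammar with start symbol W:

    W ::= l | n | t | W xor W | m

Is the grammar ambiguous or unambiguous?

Ambiguous

Witness: l xor l xor l

Derivation 1: W ⇒ W xor W ⇒ l xor W ⇒ l xor W xor W ⇒ l xor l xor W ⇒ l xor l xor l
Derivation 2: W ⇒ W xor W ⇒ W xor W xor W ⇒ l xor W xor W ⇒ l xor l xor W ⇒ l xor l xor l

Two distinct leftmost derivations for the same string.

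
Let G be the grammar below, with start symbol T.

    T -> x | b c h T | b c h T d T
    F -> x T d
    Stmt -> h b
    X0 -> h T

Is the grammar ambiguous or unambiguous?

Ambiguous

Witness: b c h b c h x d x

Derivation 1: T ⇒ b c h T ⇒ b c h b c h T d T ⇒ b c h b c h x d T ⇒ b c h b c h x d x
Derivation 2: T ⇒ b c h T d T ⇒ b c h b c h T d T ⇒ b c h b c h x d T ⇒ b c h b c h x d x

Two distinct leftmost derivations for the same string.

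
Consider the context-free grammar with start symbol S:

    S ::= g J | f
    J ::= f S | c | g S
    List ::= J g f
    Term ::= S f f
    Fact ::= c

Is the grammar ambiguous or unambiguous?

Only S, J are reachable from S; ignoring the rest: Each reachable nonterminal has at most one production per leading terminal, and all productions are right-linear; the derivation is determined token-by-token.

Unambiguous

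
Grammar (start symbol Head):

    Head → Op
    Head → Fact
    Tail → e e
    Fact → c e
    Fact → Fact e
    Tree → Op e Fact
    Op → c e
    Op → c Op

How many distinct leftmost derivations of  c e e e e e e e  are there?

Parse trees for c e e e e e e e:
  [Head [Fact [Fact [Fact [Fact [Fact [Fact [Fact c e] e] e] e] e] e] e]]

1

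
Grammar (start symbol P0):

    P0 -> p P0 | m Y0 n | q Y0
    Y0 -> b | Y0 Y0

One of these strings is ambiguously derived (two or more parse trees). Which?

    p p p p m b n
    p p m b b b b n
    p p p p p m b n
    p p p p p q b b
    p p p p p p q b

p p p p m b n: 1 tree
p p m b b b b n: 5 trees
p p p p p m b n: 1 tree
p p p p p q b b: 1 tree
p p p p p p q b: 1 tree

p p m b b b b n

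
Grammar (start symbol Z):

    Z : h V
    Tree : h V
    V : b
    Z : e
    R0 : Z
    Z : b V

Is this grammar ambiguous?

(R0, Tree are unreachable from Z, so their rules don't affect L(Z).) Each reachable nonterminal has at most one production per leading terminal, and all productions are right-linear; the derivation is determined token-by-token.

Unambiguous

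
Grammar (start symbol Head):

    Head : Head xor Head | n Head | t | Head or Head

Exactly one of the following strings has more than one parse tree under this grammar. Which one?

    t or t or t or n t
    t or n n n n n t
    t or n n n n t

t or t or t or n t

t or t or t or n t: 5 trees
t or n n n n n t: 1 tree
t or n n n n t: 1 tree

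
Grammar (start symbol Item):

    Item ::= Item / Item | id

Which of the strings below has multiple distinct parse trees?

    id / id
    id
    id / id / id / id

id / id / id / id

id / id: 1 tree
id: 1 tree
id / id / id / id: 5 trees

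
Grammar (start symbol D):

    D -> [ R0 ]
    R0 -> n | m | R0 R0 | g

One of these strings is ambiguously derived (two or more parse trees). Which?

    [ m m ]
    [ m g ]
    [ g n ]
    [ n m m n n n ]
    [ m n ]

[ m m ]: 1 tree
[ m g ]: 1 tree
[ g n ]: 1 tree
[ n m m n n n ]: 42 trees
[ m n ]: 1 tree

[ n m m n n n ]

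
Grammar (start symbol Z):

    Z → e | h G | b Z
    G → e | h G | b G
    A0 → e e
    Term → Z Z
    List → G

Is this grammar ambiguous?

Unambiguous

Only Z, G are reachable from Z; ignoring the rest: Each reachable nonterminal has at most one production per leading terminal, and all productions are right-linear; the derivation is determined token-by-token.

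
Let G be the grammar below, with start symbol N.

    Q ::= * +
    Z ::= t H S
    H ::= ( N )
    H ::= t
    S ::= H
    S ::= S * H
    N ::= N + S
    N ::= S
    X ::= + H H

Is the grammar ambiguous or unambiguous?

Unambiguous

Only N, S, H are reachable from N; ignoring the rest: This is a standard precedence ladder (N over S over H), with each level left-recursive on its own operator ('+' at N, '*' at S). That structure is LR(1), hence unambiguous.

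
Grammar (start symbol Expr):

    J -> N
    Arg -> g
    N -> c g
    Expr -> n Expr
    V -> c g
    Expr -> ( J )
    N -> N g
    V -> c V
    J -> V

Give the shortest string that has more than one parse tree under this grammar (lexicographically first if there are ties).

length 4: ( c g ) has 2 parse trees

Two derivations of ( c g ):
  Expr ⇒ ( J ) ⇒ ( N ) ⇒ ( c g )
  Expr ⇒ ( J ) ⇒ ( V ) ⇒ ( c g )

( c g )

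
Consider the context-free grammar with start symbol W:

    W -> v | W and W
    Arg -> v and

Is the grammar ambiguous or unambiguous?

Witness: v and v and v

Derivation 1: W ⇒ W and W ⇒ v and W ⇒ v and W and W ⇒ v and v and W ⇒ v and v and v
Derivation 2: W ⇒ W and W ⇒ W and W and W ⇒ v and W and W ⇒ v and v and W ⇒ v and v and v

Two distinct leftmost derivations for the same string.

Ambiguous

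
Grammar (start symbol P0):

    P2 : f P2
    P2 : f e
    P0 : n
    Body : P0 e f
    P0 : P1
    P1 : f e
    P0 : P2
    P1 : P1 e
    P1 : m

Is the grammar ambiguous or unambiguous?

Ambiguous

Witness: f e

Derivation 1: P0 ⇒ P1 ⇒ f e
Derivation 2: P0 ⇒ P2 ⇒ f e

Two distinct leftmost derivations for the same string.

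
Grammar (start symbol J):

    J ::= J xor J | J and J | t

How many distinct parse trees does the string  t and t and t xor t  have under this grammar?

5

Parse trees for t and t and t xor t:
  [J [J [J t] and [J [J t] and [J t]]] xor [J t]]
  [J [J [J [J t] and [J t]] and [J t]] xor [J t]]
  [J [J t] and [J [J [J t] and [J t]] xor [J t]]]
  [J [J t] and [J [J t] and [J [J t] xor [J t]]]]
  [J [J [J t] and [J t]] and [J [J t] xor [J t]]]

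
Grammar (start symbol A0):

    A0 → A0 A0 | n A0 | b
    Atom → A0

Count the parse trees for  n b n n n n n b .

2

Parse trees for n b n n n n n b:
  [A0 [A0 n [A0 b]] [A0 n [A0 n [A0 n [A0 n [A0 n [A0 b]]]]]]]
  [A0 n [A0 [A0 b] [A0 n [A0 n [A0 n [A0 n [A0 n [A0 b]]]]]]]]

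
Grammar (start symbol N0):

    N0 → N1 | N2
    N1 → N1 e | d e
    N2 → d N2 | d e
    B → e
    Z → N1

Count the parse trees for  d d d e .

1

Parse trees for d d d e:
  [N0 [N2 d [N2 d [N2 d e]]]]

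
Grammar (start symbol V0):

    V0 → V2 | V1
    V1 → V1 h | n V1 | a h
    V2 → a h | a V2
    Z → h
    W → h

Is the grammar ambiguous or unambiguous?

Ambiguous

Witness: a h

Derivation 1: V0 ⇒ V2 ⇒ a h
Derivation 2: V0 ⇒ V1 ⇒ a h

Two distinct leftmost derivations for the same string.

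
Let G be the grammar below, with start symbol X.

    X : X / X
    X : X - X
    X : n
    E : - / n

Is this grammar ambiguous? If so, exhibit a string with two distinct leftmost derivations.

Witness: n - n - n

Derivation 1: X ⇒ X - X ⇒ X - X - X ⇒ n - X - X ⇒ n - n - X ⇒ n - n - n
Derivation 2: X ⇒ X - X ⇒ n - X ⇒ n - X - X ⇒ n - n - X ⇒ n - n - n

Two distinct leftmost derivations for the same string.

Ambiguous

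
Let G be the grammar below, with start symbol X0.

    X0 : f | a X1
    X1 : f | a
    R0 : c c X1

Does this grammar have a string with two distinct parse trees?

Unambiguous

(R0 is unreachable from X0, so its rules don't affect L(X0).) Restricted to the reachable nonterminals, every rule has the form A → t or A → t B, and no two rules for the same A share a first terminal. The grammar encodes a DFA — one run per string.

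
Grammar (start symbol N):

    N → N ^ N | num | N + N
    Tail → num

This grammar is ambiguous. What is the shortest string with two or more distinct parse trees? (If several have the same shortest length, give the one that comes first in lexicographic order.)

length 1: no string has ≥2 trees
length 3: no string has ≥2 trees
length 5: num + num + num has 2 parse trees

Two derivations of num + num + num:
  N ⇒ N + N ⇒ num + N ⇒ num + N + N ⇒ num + num + N ⇒ num + num + num
  N ⇒ N + N ⇒ N + N + N ⇒ num + N + N ⇒ num + num + N ⇒ num + num + num

num + num + num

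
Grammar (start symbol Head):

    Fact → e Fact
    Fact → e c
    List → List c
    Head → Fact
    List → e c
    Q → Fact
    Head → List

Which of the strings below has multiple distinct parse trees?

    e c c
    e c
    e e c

e c c: 1 tree
e c: 2 trees
e e c: 1 tree

e c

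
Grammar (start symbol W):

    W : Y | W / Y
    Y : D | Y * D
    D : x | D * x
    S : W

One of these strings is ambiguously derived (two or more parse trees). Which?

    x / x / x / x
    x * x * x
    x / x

x / x / x / x: 1 tree
x * x * x: 4 trees
x / x: 1 tree

x * x * x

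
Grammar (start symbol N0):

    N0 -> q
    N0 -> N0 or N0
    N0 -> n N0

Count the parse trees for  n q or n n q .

Parse trees for n q or n n q:
  [N0 [N0 n [N0 q]] or [N0 n [N0 n [N0 q]]]]
  [N0 n [N0 [N0 q] or [N0 n [N0 n [N0 q]]]]]

2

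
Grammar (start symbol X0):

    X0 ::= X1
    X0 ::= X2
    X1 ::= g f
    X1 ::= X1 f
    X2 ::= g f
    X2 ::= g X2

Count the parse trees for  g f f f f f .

1

Parse trees for g f f f f f:
  [X0 [X1 [X1 [X1 [X1 [X1 g f] f] f] f] f]]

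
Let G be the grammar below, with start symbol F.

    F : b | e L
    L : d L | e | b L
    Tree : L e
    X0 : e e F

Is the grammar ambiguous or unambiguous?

Unambiguous

Only F, L are reachable from F; ignoring the rest: Each reachable nonterminal has at most one production per leading terminal, and all productions are right-linear; the derivation is determined token-by-token.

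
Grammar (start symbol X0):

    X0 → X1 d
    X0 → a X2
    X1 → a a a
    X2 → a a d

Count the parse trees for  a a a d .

2

Parse trees for a a a d:
  [X0 [X1 a a a] d]
  [X0 a [X2 a a d]]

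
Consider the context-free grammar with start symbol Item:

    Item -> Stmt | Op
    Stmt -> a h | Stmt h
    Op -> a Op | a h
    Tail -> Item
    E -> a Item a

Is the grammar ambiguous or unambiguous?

Witness: a h

Derivation 1: Item ⇒ Stmt ⇒ a h
Derivation 2: Item ⇒ Op ⇒ a h

Two distinct leftmost derivations for the same string.

Ambiguous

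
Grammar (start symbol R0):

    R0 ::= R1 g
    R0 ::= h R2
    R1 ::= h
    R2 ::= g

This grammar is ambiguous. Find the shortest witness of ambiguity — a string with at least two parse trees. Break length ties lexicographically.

length 2: h g has 2 parse trees

Two derivations of h g:
  R0 ⇒ R1 g ⇒ h g
  R0 ⇒ h R2 ⇒ h g

h g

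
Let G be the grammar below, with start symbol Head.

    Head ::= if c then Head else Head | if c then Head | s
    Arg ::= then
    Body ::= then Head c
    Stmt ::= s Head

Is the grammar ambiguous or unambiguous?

Ambiguous

Witness: if c then if c then s else s

Derivation 1: Head ⇒ if c then Head else Head ⇒ if c then if c then Head else Head ⇒ if c then if c then s else Head ⇒ if c then if c then s else s
Derivation 2: Head ⇒ if c then Head ⇒ if c then if c then Head else Head ⇒ if c then if c then s else Head ⇒ if c then if c then s else s

Two distinct leftmost derivations for the same string.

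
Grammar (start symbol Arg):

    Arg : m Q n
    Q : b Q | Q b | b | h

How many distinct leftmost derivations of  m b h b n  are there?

2

Parse trees for m b h b n:
  [Arg m [Q b [Q [Q h] b]] n]
  [Arg m [Q [Q b [Q h]] b] n]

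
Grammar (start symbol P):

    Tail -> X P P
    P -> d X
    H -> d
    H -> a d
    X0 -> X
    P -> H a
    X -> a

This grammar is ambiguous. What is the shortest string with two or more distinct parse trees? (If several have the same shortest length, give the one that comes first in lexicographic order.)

d a

length 2: d a has 2 parse trees

Two derivations of d a:
  P ⇒ d X ⇒ d a
  P ⇒ H a ⇒ d a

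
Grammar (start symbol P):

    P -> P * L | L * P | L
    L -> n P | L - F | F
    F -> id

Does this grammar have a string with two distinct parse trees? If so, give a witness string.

Witness: id * id

Derivation 1: P ⇒ P * L ⇒ L * L ⇒ F * L ⇒ id * L ⇒ id * F ⇒ id * id
Derivation 2: P ⇒ L * P ⇒ F * P ⇒ id * P ⇒ id * L ⇒ id * F ⇒ id * id

Two distinct leftmost derivations for the same string.

Ambiguous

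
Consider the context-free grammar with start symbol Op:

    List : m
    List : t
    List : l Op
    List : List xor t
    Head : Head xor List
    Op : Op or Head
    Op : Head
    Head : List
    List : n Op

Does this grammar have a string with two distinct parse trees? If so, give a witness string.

Ambiguous

Witness: m xor t

Derivation 1: Op ⇒ Head ⇒ Head xor List ⇒ List xor List ⇒ m xor List ⇒ m xor t
Derivation 2: Op ⇒ Head ⇒ List ⇒ List xor t ⇒ m xor t

Two distinct leftmost derivations for the same string.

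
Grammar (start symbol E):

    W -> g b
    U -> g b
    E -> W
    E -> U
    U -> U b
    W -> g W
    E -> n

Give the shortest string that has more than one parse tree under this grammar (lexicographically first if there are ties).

g b

length 1: no string has ≥2 trees
length 2: g b has 2 parse trees

Two derivations of g b:
  E ⇒ W ⇒ g b
  E ⇒ U ⇒ g b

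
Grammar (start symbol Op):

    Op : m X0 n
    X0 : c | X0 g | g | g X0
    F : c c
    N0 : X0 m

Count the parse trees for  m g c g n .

2

Parse trees for m g c g n:
  [Op m [X0 [X0 g [X0 c]] g] n]
  [Op m [X0 g [X0 [X0 c] g]] n]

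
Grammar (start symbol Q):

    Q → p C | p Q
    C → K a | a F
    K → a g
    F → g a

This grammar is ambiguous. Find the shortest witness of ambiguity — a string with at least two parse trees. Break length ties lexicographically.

length 4: p a g a has 2 parse trees

Two derivations of p a g a:
  Q ⇒ p C ⇒ p K a ⇒ p a g a
  Q ⇒ p C ⇒ p a F ⇒ p a g a

p a g a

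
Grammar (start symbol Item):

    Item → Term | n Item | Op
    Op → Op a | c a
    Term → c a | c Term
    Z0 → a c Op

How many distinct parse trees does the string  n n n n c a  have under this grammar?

Parse trees for n n n n c a:
  [Item n [Item n [Item n [Item n [Item [Term c a]]]]]]
  [Item n [Item n [Item n [Item n [Item [Op c a]]]]]]

2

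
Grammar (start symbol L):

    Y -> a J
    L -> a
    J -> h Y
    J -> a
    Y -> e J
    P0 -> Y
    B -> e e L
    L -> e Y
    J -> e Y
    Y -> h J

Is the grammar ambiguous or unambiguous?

Unambiguous

Only L, Y, J are reachable from L; ignoring the rest: Restricted to the reachable nonterminals, every rule has the form A → t or A → t B, and no two rules for the same A share a first terminal. The grammar encodes a DFA — one run per string.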